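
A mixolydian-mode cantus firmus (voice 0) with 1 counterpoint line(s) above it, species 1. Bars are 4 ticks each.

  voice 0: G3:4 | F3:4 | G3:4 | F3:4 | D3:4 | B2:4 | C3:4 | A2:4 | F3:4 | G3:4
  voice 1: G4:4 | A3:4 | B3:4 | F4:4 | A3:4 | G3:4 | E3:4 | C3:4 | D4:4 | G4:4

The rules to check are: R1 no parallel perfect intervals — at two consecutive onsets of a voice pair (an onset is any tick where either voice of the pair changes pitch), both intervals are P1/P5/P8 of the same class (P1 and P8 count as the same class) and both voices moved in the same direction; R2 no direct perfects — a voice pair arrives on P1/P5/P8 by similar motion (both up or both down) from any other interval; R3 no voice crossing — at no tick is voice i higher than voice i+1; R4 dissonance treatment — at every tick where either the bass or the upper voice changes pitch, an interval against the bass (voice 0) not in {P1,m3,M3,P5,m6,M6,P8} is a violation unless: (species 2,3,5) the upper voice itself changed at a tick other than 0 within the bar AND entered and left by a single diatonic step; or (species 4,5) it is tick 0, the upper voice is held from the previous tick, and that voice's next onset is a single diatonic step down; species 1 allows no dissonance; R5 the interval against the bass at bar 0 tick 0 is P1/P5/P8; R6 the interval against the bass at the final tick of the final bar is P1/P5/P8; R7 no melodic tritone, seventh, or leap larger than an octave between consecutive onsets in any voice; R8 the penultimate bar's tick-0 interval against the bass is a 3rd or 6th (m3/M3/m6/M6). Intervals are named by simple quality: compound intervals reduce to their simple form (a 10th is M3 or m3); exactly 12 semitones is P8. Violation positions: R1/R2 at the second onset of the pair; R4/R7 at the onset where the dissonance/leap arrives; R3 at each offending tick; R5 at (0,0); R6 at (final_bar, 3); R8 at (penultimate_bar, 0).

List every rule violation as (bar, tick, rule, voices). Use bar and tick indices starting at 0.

bar 0: v0=G3 v1=G4 downbeat P8
bar 1: v0=F3 v1=A3 downbeat M3
bar 2: v0=G3 v1=B3 downbeat M3
bar 3: v0=F3 v1=F4 downbeat P8
bar 4: v0=D3 v1=A3 downbeat P5
bar 5: v0=B2 v1=G3 downbeat m6
bar 6: v0=C3 v1=E3 downbeat M3
bar 7: v0=A2 v1=C3 downbeat m3
bar 8: v0=F3 v1=D4 downbeat M6
bar 9: v0=G3 v1=G4 downbeat P8
  -> R7 @ bar 1 tick 0 v(1,): G4->A3 leap 10st
  -> R7 @ bar 3 tick 0 v(1,): B3->F4 leap 6st
  -> R2 @ bar 4 tick 0 v(0, 1): F3/F4 P8 -> D3/A3 P5 similar
  -> R7 @ bar 8 tick 0 v(1,): C3->D4 leap 14st
  -> R2 @ bar 9 tick 0 v(0, 1): F3/D4 M6 -> G3/G4 P8 similar

(1, 0, R7, (1,))
(3, 0, R7, (1,))
(4, 0, R2, (0, 1))
(8, 0, R7, (1,))
(9, 0, R2, (0, 1))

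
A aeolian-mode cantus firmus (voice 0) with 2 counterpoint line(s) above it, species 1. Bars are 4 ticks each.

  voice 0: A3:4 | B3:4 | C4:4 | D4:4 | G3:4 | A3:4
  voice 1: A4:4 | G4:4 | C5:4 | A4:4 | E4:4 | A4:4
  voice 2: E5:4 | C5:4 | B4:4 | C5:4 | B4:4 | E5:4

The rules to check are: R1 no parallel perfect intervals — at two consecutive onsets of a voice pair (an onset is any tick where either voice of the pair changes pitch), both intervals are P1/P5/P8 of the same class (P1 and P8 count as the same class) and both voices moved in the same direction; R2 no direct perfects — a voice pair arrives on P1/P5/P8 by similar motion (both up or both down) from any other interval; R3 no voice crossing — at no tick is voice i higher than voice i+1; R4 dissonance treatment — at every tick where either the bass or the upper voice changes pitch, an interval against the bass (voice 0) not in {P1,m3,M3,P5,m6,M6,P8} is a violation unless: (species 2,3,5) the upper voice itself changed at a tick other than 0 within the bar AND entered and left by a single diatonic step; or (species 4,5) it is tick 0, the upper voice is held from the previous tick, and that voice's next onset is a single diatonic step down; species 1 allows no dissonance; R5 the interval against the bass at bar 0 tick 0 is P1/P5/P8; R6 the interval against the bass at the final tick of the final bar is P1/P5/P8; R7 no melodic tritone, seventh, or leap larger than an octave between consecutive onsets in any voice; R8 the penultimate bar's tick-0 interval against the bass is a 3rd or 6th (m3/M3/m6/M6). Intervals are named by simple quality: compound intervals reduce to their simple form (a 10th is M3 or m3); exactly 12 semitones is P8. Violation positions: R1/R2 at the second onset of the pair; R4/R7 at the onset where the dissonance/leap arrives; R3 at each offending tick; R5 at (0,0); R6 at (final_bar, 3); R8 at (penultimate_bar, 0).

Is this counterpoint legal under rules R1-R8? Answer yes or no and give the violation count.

bar 0: v0=A3 v1=A4 v2=E5 (P5)
bar 1: v0=B3 v1=G4 v2=C5 (m2)
bar 2: v0=C4 v1=C5 v2=B4 (M7)
bar 3: v0=D4 v1=A4 v2=C5 (m7)
bar 4: v0=G3 v1=E4 v2=B4 (M3)
bar 5: v0=A3 v1=A4 v2=E5 (P5)
  R4 @ bar1.0: B3/C5 m2 untreated
  R2 @ bar2.0: B3/G4 m6 -> C4/C5 P8 similar
  R3 @ bar2.0: C5 above B4
  R4 @ bar2.0: C4/B4 M7 untreated
  R3 @ bar2.1: C5 above B4
  R3 @ bar2.2: C5 above B4
  R3 @ bar2.3: C5 above B4
  R4 @ bar3.0: D4/C5 m7 untreated
  R2 @ bar4.0: A4/C5 m3 -> E4/B4 P5 similar
  R1 @ bar5.0: E4/B4 P5 -> A4/E5 P5 similar
  R2 @ bar5.0: G3/E4 M6 -> A3/A4 P8 similar
  R2 @ bar5.0: G3/B4 M3 -> A3/E5 P5 similar

No (12 violations)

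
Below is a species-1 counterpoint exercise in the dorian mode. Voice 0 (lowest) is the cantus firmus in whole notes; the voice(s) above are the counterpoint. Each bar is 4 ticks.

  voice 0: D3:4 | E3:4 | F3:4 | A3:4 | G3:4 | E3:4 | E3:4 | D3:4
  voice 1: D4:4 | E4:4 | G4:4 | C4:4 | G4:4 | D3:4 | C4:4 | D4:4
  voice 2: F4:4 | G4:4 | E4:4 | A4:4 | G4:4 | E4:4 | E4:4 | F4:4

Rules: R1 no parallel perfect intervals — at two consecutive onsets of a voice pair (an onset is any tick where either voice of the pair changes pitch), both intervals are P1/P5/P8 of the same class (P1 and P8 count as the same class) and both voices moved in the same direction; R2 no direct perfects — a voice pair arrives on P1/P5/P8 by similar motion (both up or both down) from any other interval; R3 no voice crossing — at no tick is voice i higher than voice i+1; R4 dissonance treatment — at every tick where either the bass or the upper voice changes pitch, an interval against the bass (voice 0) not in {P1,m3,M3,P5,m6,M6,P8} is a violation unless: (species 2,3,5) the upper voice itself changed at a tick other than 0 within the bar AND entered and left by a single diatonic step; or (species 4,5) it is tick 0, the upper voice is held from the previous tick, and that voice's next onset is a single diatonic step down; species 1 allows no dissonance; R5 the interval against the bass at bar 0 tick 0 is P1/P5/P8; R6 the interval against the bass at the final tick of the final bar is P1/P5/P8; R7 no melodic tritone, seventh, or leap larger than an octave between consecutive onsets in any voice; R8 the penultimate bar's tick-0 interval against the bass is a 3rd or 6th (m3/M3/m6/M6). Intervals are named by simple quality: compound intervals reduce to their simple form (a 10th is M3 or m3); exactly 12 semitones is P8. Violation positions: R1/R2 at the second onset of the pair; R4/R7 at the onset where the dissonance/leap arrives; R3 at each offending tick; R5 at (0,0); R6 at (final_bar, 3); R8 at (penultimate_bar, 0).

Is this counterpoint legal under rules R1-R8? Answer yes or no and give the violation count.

bar 0: v0=D3 v1=D4 v2=F4 (m3)
bar 1: v0=E3 v1=E4 v2=G4 (m3)
bar 2: v0=F3 v1=G4 v2=E4 (M7)
bar 3: v0=A3 v1=C4 v2=A4 (P8)
bar 4: v0=G3 v1=G4 v2=G4 (P8)
bar 5: v0=E3 v1=D3 v2=E4 (P8)
bar 6: v0=E3 v1=C4 v2=E4 (P8)
bar 7: v0=D3 v1=D4 v2=F4 (m3)
  R5 @ bar0.0: opens on m3
  R1 @ bar1.0: D3/D4 P8 -> E3/E4 P8 similar
  R3 @ bar2.0: G4 above E4
  R4 @ bar2.0: F3/G4 M2 untreated
  R4 @ bar2.0: F3/E4 M7 untreated
  R3 @ bar2.1: G4 above E4
  R3 @ bar2.2: G4 above E4
  R3 @ bar2.3: G4 above E4
  R2 @ bar3.0: F3/E4 M7 -> A3/A4 P8 similar
  R1 @ bar4.0: A3/A4 P8 -> G3/G4 P8 similar
  R1 @ bar5.0: G3/G4 P8 -> E3/E4 P8 similar
  R3 @ bar5.0: E3 above D3
  R4 @ bar5.0: E3/D3 M2 untreated
  R7 @ bar5.0: G4->D3 leap 17st
  R3 @ bar5.1: E3 above D3
  R3 @ bar5.2: E3 above D3
  R3 @ bar5.3: E3 above D3
  R7 @ bar6.0: D3->C4 leap 10st
  R8 @ bar6.0: penult P8 not 3rd/6th
  R6 @ bar7.3: closes on m3

No (20 violations)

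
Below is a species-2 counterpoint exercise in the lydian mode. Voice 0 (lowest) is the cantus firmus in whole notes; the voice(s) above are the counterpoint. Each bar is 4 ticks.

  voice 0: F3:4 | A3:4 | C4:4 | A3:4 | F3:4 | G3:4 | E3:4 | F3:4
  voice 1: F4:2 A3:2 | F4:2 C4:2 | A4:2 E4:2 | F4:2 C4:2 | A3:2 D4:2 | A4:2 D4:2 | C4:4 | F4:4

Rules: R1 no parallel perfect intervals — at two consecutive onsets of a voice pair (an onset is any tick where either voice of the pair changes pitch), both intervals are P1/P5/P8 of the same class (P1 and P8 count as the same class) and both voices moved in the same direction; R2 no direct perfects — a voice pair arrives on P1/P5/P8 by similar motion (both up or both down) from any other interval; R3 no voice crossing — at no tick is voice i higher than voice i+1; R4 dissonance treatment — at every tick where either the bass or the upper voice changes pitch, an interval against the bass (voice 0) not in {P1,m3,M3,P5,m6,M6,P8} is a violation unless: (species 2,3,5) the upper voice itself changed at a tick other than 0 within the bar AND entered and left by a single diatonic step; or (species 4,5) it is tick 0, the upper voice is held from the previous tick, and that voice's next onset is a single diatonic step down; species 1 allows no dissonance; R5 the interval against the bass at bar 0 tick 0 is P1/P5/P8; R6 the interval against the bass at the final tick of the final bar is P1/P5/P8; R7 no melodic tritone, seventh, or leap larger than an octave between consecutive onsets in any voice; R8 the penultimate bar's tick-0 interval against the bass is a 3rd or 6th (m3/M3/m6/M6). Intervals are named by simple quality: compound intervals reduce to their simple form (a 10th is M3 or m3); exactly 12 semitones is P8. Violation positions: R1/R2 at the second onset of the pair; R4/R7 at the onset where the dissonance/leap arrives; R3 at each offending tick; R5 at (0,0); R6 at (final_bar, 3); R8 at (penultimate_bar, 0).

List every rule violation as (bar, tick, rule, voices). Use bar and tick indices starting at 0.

(5, 0, R4, (0, 1))
(7, 0, R2, (0, 1))

bar 0: v0=F3 v1=F4 downbeat P8
bar 1: v0=A3 v1=F4 downbeat m6
bar 2: v0=C4 v1=A4 downbeat M6
bar 3: v0=A3 v1=F4 downbeat m6
bar 4: v0=F3 v1=A3 downbeat M3
bar 5: v0=G3 v1=A4 downbeat M2
bar 6: v0=E3 v1=C4 downbeat m6
bar 7: v0=F3 v1=F4 downbeat P8
  -> R4 @ bar 5 tick 0 v(0, 1): G3/A4 M2 untreated
  -> R2 @ bar 7 tick 0 v(0, 1): E3/C4 m6 -> F3/F4 P8 similar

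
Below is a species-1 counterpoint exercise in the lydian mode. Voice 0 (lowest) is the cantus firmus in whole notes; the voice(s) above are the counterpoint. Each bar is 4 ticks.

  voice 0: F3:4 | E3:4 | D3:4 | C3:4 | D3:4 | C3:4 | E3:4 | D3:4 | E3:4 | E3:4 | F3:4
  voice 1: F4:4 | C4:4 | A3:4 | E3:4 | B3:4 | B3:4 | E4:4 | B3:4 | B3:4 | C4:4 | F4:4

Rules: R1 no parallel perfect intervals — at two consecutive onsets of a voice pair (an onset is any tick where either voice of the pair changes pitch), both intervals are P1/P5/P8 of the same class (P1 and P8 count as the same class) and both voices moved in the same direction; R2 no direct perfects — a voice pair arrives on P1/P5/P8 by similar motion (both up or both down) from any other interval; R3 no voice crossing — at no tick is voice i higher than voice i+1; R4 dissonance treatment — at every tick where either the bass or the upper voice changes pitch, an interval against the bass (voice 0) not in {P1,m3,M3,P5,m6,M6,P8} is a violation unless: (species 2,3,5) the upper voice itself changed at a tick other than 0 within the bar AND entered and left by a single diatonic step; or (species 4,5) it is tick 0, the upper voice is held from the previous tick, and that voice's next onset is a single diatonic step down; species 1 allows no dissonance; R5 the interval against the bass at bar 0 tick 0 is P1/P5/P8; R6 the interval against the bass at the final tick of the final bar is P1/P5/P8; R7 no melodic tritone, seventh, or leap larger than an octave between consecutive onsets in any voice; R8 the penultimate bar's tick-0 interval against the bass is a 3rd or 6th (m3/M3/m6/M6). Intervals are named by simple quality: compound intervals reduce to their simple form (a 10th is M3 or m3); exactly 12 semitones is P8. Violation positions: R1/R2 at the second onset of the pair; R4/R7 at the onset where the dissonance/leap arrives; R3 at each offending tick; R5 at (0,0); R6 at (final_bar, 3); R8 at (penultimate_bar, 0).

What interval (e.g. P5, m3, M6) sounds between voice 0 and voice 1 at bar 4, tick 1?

M6

voice 0=D3 voice 1=B3 -> M6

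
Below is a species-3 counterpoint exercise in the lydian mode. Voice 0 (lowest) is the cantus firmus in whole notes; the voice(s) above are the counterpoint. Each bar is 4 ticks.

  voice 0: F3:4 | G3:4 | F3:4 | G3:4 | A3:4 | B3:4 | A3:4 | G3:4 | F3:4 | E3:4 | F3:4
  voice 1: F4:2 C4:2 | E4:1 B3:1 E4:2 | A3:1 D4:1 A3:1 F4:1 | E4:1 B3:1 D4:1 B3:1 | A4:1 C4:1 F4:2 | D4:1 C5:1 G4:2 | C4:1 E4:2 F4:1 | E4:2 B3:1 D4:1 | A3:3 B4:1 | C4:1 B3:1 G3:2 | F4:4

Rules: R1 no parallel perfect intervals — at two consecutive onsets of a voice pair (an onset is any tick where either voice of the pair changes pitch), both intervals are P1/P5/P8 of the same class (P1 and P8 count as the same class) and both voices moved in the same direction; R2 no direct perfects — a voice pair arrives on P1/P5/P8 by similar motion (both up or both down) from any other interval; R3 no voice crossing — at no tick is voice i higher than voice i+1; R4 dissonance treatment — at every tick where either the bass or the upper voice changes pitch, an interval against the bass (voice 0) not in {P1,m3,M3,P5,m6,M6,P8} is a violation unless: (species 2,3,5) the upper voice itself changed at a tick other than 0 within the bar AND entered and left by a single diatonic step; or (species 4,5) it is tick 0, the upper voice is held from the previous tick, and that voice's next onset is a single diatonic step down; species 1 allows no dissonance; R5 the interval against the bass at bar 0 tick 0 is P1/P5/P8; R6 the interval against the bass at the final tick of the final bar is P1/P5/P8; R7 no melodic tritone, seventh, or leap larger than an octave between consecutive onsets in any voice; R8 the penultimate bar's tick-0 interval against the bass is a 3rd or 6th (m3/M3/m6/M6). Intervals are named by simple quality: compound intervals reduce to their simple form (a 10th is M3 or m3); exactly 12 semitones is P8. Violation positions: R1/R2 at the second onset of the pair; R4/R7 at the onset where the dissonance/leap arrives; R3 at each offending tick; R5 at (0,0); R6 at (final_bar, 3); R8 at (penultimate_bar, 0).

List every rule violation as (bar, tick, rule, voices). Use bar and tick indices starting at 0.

(4, 0, R2, (0, 1))
(4, 0, R7, (1,))
(5, 1, R4, (0, 1))
(5, 1, R7, (1,))
(8, 3, R4, (0, 1))
(8, 3, R7, (1,))
(9, 0, R7, (1,))
(10, 0, R2, (0, 1))
(10, 0, R7, (1,))

bar 0: v0=F3 v1=F4 downbeat P8
bar 1: v0=G3 v1=E4 downbeat M6
bar 2: v0=F3 v1=A3 downbeat M3
bar 3: v0=G3 v1=E4 downbeat M6
bar 4: v0=A3 v1=A4 downbeat P8
bar 5: v0=B3 v1=D4 downbeat m3
bar 6: v0=A3 v1=C4 downbeat m3
bar 7: v0=G3 v1=E4 downbeat M6
bar 8: v0=F3 v1=A3 downbeat M3
bar 9: v0=E3 v1=C4 downbeat m6
bar 10: v0=F3 v1=F4 downbeat P8
  -> R2 @ bar 4 tick 0 v(0, 1): G3/B3 M3 -> A3/A4 P8 similar
  -> R7 @ bar 4 tick 0 v(1,): B3->A4 leap 10st
  -> R4 @ bar 5 tick 1 v(0, 1): B3/C5 m2 untreated
  -> R7 @ bar 5 tick 1 v(1,): D4->C5 leap 10st
  -> R4 @ bar 8 tick 3 v(0, 1): F3/B4 TT untreated
  -> R7 @ bar 8 tick 3 v(1,): A3->B4 leap 14st
  -> R7 @ bar 9 tick 0 v(1,): B4->C4 leap 11st
  -> R2 @ bar 10 tick 0 v(0, 1): E3/G3 m3 -> F3/F4 P8 similar
  -> R7 @ bar 10 tick 0 v(1,): G3->F4 leap 10st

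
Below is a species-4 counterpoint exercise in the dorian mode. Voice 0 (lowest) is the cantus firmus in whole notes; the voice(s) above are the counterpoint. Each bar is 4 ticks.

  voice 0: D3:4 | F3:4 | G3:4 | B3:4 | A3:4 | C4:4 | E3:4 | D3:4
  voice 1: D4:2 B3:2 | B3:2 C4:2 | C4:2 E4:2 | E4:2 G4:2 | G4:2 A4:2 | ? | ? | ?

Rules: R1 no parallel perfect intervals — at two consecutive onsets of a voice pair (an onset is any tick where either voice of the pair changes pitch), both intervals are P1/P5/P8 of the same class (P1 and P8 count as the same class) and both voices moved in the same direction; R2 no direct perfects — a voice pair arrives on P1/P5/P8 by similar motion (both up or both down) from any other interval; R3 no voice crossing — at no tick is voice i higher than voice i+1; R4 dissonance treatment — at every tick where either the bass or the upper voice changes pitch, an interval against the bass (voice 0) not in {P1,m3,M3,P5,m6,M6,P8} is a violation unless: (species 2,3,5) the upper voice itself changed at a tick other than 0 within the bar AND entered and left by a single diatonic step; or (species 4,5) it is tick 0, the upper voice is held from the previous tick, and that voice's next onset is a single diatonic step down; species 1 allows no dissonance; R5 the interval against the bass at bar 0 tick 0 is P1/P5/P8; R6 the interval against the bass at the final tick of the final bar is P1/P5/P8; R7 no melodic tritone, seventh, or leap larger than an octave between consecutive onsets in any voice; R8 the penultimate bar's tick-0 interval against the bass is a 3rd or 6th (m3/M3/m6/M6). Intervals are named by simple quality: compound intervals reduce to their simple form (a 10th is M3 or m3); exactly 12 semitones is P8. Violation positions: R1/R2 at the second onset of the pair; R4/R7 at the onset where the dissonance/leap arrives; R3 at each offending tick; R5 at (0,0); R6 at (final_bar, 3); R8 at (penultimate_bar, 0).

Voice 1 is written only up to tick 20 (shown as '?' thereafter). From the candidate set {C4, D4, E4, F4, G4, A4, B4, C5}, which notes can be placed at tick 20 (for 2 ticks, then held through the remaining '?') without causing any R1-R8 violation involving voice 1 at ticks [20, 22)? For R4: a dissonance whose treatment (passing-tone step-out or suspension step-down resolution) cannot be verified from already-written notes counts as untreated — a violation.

C4: legal
D4: violates R4
E4: legal
F4: violates R4
G4: legal
A4: legal
B4: violates R4
C5: violates R1

{A4, C4, E4, G4}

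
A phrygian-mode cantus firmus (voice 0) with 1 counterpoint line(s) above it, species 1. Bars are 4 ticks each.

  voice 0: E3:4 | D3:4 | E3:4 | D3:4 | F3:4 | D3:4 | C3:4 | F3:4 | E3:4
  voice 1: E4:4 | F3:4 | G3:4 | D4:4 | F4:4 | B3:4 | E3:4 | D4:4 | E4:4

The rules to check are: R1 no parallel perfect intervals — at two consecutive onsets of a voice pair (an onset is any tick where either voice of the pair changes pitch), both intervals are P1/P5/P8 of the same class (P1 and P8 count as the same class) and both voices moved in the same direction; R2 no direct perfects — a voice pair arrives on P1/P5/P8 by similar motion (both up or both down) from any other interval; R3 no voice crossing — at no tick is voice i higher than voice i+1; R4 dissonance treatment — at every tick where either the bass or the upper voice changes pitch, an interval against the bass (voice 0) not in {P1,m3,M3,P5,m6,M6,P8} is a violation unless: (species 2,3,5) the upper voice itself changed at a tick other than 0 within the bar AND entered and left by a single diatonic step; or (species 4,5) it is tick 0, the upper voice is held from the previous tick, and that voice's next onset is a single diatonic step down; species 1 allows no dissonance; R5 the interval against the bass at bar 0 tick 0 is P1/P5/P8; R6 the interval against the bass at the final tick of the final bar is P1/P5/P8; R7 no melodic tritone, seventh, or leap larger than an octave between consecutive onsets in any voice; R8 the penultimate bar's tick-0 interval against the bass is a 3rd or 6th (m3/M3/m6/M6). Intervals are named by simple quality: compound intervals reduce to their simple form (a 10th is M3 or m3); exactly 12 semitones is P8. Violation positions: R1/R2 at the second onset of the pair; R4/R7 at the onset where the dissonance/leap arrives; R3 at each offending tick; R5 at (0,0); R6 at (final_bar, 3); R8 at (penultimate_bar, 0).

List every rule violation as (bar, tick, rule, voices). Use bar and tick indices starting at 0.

(1, 0, R7, (1,))
(4, 0, R1, (0, 1))
(5, 0, R7, (1,))
(7, 0, R7, (1,))

bar 0: v0=E3 v1=E4 downbeat P8
bar 1: v0=D3 v1=F3 downbeat m3
bar 2: v0=E3 v1=G3 downbeat m3
bar 3: v0=D3 v1=D4 downbeat P8
bar 4: v0=F3 v1=F4 downbeat P8
bar 5: v0=D3 v1=B3 downbeat M6
bar 6: v0=C3 v1=E3 downbeat M3
bar 7: v0=F3 v1=D4 downbeat M6
bar 8: v0=E3 v1=E4 downbeat P8
  -> R7 @ bar 1 tick 0 v(1,): E4->F3 leap 11st
  -> R1 @ bar 4 tick 0 v(0, 1): D3/D4 P8 -> F3/F4 P8 similar
  -> R7 @ bar 5 tick 0 v(1,): F4->B3 leap 6st
  -> R7 @ bar 7 tick 0 v(1,): E3->D4 leap 10st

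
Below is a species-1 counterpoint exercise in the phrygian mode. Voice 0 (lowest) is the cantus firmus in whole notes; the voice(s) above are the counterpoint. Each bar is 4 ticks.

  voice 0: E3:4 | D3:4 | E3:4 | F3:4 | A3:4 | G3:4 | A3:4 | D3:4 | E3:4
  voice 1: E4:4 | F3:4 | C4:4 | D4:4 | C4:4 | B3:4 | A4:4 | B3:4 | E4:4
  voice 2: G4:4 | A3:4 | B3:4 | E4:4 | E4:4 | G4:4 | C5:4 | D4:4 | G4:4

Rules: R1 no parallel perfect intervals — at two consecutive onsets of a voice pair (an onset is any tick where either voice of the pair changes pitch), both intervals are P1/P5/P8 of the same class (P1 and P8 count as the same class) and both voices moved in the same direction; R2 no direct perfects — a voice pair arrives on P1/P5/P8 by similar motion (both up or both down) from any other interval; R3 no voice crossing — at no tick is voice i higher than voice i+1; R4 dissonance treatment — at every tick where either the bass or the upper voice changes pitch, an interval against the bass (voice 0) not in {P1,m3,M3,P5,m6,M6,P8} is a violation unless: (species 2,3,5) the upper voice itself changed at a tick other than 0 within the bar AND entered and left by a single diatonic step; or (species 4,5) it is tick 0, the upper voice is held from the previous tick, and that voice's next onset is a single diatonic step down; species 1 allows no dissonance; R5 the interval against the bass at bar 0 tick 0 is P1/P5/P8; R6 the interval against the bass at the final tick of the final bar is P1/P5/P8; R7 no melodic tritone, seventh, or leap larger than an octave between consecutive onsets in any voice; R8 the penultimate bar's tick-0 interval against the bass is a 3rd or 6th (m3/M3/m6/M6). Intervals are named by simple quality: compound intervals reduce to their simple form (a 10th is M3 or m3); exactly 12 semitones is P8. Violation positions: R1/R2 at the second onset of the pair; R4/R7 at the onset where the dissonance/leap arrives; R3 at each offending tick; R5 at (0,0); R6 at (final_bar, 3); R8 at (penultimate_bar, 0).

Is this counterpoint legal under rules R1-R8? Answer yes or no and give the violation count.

No (18 violations)

bar 0: v0=E3 v1=E4 v2=G4 (m3)
bar 1: v0=D3 v1=F3 v2=A3 (P5)
bar 2: v0=E3 v1=C4 v2=B3 (P5)
bar 3: v0=F3 v1=D4 v2=E4 (M7)
bar 4: v0=A3 v1=C4 v2=E4 (P5)
bar 5: v0=G3 v1=B3 v2=G4 (P8)
bar 6: v0=A3 v1=A4 v2=C5 (m3)
bar 7: v0=D3 v1=B3 v2=D4 (P8)
bar 8: v0=E3 v1=E4 v2=G4 (m3)
  R5 @ bar0.0: opens on m3
  R2 @ bar1.0: E3/G4 m3 -> D3/A3 P5 similar
  R7 @ bar1.0: E4->F3 leap 11st
  R7 @ bar1.0: G4->A3 leap 10st
  R1 @ bar2.0: D3/A3 P5 -> E3/B3 P5 similar
  R3 @ bar2.0: C4 above B3
  R3 @ bar2.1: C4 above B3
  R3 @ bar2.2: C4 above B3
  R3 @ bar2.3: C4 above B3
  R4 @ bar3.0: F3/E4 M7 untreated
  R2 @ bar6.0: G3/B3 M3 -> A3/A4 P8 similar
  R7 @ bar6.0: B3->A4 leap 10st
  R2 @ bar7.0: A3/C5 m3 -> D3/D4 P8 similar
  R7 @ bar7.0: A4->B3 leap 10st
  R7 @ bar7.0: C5->D4 leap 10st
  R8 @ bar7.0: penult P8 not 3rd/6th
  R2 @ bar8.0: D3/B3 M6 -> E3/E4 P8 similar
  R6 @ bar8.3: closes on m3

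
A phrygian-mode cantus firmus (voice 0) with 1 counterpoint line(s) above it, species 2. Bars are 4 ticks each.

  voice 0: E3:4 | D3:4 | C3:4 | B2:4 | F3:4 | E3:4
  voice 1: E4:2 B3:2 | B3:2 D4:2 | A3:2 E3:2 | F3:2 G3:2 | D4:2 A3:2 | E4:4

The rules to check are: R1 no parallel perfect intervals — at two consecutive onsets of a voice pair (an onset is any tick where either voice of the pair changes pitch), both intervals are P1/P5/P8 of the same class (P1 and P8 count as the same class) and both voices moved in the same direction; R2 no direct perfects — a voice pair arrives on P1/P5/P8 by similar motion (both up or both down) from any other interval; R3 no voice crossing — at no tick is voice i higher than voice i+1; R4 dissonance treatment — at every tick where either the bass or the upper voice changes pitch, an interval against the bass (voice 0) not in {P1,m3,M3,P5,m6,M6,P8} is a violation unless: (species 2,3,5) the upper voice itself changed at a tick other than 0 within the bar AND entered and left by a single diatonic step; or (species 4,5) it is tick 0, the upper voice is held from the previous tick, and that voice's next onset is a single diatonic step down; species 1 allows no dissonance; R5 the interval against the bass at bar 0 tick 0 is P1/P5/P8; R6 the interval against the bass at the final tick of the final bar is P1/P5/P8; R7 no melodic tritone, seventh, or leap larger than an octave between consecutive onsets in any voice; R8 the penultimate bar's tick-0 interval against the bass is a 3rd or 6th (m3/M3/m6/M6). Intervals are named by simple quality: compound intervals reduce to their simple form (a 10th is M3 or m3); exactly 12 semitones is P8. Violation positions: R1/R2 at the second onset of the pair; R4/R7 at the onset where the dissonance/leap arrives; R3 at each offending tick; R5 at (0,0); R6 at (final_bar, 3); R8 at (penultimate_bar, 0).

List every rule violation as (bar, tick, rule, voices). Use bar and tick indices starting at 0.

bar 0: v0=E3 v1=E4 downbeat P8
bar 1: v0=D3 v1=B3 downbeat M6
bar 2: v0=C3 v1=A3 downbeat M6
bar 3: v0=B2 v1=F3 downbeat TT
bar 4: v0=F3 v1=D4 downbeat M6
bar 5: v0=E3 v1=E4 downbeat P8
  -> R4 @ bar 3 tick 0 v(0, 1): B2/F3 TT untreated
  -> R7 @ bar 4 tick 0 v(0,): B2->F3 leap 6st

(3, 0, R4, (0, 1))
(4, 0, R7, (0,))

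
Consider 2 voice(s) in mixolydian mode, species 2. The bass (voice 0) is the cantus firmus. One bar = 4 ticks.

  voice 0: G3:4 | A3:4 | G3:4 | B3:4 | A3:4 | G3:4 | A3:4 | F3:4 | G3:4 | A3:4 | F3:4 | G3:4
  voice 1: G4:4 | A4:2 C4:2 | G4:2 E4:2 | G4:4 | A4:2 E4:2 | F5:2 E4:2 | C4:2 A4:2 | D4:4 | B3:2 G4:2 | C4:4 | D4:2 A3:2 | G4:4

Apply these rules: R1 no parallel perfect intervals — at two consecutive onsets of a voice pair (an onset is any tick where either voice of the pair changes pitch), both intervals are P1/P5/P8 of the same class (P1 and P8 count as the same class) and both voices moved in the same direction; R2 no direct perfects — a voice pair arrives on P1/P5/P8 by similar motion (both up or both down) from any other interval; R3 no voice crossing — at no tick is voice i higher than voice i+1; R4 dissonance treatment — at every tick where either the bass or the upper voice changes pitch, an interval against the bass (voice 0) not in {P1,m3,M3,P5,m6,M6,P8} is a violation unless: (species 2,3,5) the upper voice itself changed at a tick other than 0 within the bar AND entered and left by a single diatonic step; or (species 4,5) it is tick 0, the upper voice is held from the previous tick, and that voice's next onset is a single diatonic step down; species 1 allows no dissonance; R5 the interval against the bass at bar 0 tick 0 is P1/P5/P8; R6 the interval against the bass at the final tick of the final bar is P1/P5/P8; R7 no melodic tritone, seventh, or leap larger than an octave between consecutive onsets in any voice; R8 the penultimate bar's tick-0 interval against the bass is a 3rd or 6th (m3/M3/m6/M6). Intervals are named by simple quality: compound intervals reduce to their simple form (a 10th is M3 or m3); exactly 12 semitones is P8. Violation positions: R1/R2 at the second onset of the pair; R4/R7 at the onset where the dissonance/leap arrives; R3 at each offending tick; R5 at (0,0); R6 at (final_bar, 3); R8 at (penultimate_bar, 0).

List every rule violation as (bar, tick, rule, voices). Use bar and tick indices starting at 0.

(1, 0, R1, (0, 1))
(5, 0, R4, (0, 1))
(5, 0, R7, (1,))
(5, 2, R7, (1,))
(11, 0, R2, (0, 1))
(11, 0, R7, (1,))

bar 0: v0=G3 v1=G4 downbeat P8
bar 1: v0=A3 v1=A4 downbeat P8
bar 2: v0=G3 v1=G4 downbeat P8
bar 3: v0=B3 v1=G4 downbeat m6
bar 4: v0=A3 v1=A4 downbeat P8
bar 5: v0=G3 v1=F5 downbeat m7
bar 6: v0=A3 v1=C4 downbeat m3
bar 7: v0=F3 v1=D4 downbeat M6
bar 8: v0=G3 v1=B3 downbeat M3
bar 9: v0=A3 v1=C4 downbeat m3
bar 10: v0=F3 v1=D4 downbeat M6
bar 11: v0=G3 v1=G4 downbeat P8
  -> R1 @ bar 1 tick 0 v(0, 1): G3/G4 P8 -> A3/A4 P8 similar
  -> R4 @ bar 5 tick 0 v(0, 1): G3/F5 m7 untreated
  -> R7 @ bar 5 tick 0 v(1,): E4->F5 leap 13st
  -> R7 @ bar 5 tick 2 v(1,): F5->E4 leap 13st
  -> R2 @ bar 11 tick 0 v(0, 1): F3/A3 M3 -> G3/G4 P8 similar
  -> R7 @ bar 11 tick 0 v(1,): A3->G4 leap 10st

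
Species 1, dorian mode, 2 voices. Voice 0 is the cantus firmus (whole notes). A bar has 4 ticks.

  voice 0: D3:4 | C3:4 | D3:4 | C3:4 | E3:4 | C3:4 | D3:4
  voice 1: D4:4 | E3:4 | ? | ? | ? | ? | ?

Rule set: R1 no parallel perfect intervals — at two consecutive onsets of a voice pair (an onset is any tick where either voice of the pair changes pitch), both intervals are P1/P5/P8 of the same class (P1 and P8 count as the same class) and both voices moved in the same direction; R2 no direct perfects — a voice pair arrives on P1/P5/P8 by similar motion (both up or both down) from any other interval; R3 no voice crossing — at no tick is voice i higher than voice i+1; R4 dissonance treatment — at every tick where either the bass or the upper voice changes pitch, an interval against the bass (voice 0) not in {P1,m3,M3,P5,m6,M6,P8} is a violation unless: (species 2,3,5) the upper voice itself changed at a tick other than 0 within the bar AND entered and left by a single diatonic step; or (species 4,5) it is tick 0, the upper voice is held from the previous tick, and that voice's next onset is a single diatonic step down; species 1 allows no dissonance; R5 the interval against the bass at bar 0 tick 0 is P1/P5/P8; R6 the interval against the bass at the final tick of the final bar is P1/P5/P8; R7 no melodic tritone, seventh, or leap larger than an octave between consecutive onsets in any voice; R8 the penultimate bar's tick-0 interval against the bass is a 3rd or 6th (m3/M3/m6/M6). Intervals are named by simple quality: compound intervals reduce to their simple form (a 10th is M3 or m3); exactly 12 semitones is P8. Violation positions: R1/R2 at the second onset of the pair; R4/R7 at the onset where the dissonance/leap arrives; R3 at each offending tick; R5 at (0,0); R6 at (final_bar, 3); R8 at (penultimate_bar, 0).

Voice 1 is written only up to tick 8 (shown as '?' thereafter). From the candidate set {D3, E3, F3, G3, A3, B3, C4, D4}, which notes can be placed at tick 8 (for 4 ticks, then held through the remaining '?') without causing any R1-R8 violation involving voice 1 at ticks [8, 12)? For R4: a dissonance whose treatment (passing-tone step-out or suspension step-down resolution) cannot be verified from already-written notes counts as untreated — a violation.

{B3, D3, F3}

D3: legal
E3: violates R4
F3: legal
G3: violates R4
A3: violates R2
B3: legal
C4: violates R4
D4: violates R2,R7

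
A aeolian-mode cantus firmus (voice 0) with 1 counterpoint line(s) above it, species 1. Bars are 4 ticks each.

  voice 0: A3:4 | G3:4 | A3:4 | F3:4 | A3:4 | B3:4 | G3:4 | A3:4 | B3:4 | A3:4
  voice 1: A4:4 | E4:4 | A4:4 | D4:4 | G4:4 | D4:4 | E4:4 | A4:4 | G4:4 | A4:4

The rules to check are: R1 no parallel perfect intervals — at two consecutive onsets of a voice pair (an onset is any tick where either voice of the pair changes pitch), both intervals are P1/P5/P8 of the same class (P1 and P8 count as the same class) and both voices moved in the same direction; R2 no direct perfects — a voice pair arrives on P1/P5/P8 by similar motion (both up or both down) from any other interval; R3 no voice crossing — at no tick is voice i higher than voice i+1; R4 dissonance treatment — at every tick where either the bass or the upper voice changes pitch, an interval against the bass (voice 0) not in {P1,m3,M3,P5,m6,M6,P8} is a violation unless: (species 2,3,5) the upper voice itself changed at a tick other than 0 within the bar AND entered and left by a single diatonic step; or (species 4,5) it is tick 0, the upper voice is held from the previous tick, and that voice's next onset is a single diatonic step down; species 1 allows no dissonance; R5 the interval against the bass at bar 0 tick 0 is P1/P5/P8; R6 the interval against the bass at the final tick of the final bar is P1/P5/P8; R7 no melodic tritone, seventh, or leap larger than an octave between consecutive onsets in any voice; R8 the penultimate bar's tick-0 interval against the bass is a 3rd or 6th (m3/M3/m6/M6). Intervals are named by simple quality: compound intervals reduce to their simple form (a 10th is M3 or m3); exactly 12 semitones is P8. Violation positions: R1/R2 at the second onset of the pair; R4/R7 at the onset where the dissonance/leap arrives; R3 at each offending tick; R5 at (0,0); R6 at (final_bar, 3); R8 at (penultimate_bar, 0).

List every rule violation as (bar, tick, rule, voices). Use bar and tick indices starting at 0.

(2, 0, R2, (0, 1))
(4, 0, R4, (0, 1))
(7, 0, R2, (0, 1))

bar 0: v0=A3 v1=A4 downbeat P8
bar 1: v0=G3 v1=E4 downbeat M6
bar 2: v0=A3 v1=A4 downbeat P8
bar 3: v0=F3 v1=D4 downbeat M6
bar 4: v0=A3 v1=G4 downbeat m7
bar 5: v0=B3 v1=D4 downbeat m3
bar 6: v0=G3 v1=E4 downbeat M6
bar 7: v0=A3 v1=A4 downbeat P8
bar 8: v0=B3 v1=G4 downbeat m6
bar 9: v0=A3 v1=A4 downbeat P8
  -> R2 @ bar 2 tick 0 v(0, 1): G3/E4 M6 -> A3/A4 P8 similar
  -> R4 @ bar 4 tick 0 v(0, 1): A3/G4 m7 untreated
  -> R2 @ bar 7 tick 0 v(0, 1): G3/E4 M6 -> A3/A4 P8 similar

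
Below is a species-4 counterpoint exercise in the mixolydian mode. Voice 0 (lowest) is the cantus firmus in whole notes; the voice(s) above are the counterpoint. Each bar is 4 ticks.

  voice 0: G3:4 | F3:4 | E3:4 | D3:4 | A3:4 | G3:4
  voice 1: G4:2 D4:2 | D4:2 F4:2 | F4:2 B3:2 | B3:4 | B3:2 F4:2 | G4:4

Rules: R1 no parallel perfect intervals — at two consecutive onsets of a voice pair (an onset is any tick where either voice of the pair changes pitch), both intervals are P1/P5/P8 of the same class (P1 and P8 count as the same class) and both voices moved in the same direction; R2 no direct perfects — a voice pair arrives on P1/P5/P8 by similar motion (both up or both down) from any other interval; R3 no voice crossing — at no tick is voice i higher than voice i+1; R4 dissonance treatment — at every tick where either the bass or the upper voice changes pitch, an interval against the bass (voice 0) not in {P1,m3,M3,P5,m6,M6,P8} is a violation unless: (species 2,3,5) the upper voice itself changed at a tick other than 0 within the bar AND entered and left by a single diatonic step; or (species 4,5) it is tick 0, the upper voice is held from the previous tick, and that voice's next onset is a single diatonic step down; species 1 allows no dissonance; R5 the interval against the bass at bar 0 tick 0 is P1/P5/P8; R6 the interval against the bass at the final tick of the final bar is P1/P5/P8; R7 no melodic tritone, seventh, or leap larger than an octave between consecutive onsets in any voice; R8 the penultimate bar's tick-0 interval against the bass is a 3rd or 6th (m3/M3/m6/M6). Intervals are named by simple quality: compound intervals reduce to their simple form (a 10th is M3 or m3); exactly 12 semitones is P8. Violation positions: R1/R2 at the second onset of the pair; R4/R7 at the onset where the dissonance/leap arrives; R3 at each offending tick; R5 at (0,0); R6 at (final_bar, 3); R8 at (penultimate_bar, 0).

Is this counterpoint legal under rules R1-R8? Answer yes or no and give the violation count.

bar 0: v0=G3 v1=G4 (P8)
bar 1: v0=F3 v1=D4 (M6)
bar 2: v0=E3 v1=F4 (m2)
bar 3: v0=D3 v1=B3 (M6)
bar 4: v0=A3 v1=B3 (M2)
bar 5: v0=G3 v1=G4 (P8)
  R4 @ bar2.0: E3/F4 m2 untreated
  R7 @ bar2.2: F4->B3 leap 6st
  R4 @ bar4.0: A3/B3 M2 untreated
  R8 @ bar4.0: penult M2 not 3rd/6th
  R7 @ bar4.2: B3->F4 leap 6st

No (5 violations)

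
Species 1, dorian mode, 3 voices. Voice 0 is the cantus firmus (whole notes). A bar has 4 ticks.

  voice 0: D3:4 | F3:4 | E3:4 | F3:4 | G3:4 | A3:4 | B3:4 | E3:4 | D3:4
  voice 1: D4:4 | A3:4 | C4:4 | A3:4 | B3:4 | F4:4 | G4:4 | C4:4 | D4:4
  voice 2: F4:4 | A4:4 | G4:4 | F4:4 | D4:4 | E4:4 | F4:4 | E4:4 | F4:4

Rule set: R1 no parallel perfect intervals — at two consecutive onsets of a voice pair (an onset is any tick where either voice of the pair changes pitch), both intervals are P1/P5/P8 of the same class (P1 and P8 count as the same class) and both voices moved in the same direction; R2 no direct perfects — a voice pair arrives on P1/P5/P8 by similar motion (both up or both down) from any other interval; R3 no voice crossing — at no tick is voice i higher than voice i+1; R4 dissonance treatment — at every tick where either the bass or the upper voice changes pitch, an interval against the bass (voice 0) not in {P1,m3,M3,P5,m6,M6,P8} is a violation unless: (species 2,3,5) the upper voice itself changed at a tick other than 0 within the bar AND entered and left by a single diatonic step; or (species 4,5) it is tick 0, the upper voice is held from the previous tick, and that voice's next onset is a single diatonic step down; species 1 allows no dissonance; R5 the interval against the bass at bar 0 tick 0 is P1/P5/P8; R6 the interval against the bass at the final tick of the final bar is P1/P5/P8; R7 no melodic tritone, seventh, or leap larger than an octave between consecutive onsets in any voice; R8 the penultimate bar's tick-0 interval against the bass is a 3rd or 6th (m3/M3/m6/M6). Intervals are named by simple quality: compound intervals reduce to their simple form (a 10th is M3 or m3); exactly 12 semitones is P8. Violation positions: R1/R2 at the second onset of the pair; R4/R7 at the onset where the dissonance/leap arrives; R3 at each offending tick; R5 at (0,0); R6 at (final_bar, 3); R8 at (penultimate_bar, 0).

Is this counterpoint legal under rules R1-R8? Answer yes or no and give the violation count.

bar 0: v0=D3 v1=D4 v2=F4 (m3)
bar 1: v0=F3 v1=A3 v2=A4 (M3)
bar 2: v0=E3 v1=C4 v2=G4 (m3)
bar 3: v0=F3 v1=A3 v2=F4 (P8)
bar 4: v0=G3 v1=B3 v2=D4 (P5)
bar 5: v0=A3 v1=F4 v2=E4 (P5)
bar 6: v0=B3 v1=G4 v2=F4 (TT)
bar 7: v0=E3 v1=C4 v2=E4 (P8)
bar 8: v0=D3 v1=D4 v2=F4 (m3)
  R5 @ bar0.0: opens on m3
  R1 @ bar5.0: G3/D4 P5 -> A3/E4 P5 similar
  R3 @ bar5.0: F4 above E4
  R7 @ bar5.0: B3->F4 leap 6st
  R3 @ bar5.1: F4 above E4
  R3 @ bar5.2: F4 above E4
  R3 @ bar5.3: F4 above E4
  R3 @ bar6.0: G4 above F4
  R4 @ bar6.0: B3/F4 TT untreated
  R3 @ bar6.1: G4 above F4
  R3 @ bar6.2: G4 above F4
  R3 @ bar6.3: G4 above F4
  R2 @ bar7.0: B3/F4 TT -> E3/E4 P8 similar
  R8 @ bar7.0: penult P8 not 3rd/6th
  R6 @ bar8.3: closes on m3

No (15 violations)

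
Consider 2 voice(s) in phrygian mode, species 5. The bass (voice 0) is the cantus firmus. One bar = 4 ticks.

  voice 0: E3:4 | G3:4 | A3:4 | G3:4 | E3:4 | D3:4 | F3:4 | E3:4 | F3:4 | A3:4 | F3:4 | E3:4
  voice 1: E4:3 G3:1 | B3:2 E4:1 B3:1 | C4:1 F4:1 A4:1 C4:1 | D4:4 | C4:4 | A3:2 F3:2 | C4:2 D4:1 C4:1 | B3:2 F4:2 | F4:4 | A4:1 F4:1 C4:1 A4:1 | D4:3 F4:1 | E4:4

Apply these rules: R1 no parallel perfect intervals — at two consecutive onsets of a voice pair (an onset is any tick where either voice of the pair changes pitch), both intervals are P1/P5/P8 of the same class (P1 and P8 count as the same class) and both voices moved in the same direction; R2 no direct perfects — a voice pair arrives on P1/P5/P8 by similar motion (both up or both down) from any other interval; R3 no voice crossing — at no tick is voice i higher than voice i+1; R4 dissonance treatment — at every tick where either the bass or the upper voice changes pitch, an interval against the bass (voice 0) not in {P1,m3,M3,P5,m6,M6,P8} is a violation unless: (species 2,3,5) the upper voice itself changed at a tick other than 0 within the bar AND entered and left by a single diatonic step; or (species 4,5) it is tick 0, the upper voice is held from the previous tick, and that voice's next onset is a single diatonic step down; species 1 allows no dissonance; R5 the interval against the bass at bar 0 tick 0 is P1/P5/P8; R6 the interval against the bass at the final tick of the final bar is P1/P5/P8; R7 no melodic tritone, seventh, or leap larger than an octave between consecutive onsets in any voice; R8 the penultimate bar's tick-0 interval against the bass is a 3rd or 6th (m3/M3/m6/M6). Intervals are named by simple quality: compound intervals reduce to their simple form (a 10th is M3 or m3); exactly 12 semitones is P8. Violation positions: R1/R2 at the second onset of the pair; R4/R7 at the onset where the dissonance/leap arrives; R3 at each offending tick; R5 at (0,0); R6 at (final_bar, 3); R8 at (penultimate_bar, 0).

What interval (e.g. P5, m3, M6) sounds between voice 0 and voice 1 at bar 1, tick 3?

M3

voice 0=G3 voice 1=B3 -> M3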